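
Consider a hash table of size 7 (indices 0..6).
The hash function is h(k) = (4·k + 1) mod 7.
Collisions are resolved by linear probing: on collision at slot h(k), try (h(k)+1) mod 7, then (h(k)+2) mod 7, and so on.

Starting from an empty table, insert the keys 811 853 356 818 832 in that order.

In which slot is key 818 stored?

0

Insert 811: h=4, slot 4 empty → index 4.
Insert 853: h=4, slot 4 occupied → index 5.
Insert 356: h=4, slots 4,5 occupied → index 6.
Insert 818: h=4, slots 4,5,6 occupied → index 0.
Insert 832: h=4, slots 4,5,6,0 occupied → index 1.
Table: [818, 832, _, _, 811, 853, 356]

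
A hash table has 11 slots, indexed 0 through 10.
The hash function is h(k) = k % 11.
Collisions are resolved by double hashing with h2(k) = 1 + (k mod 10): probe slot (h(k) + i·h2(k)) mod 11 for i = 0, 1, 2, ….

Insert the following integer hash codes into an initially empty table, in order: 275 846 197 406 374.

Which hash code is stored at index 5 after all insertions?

374

275 hashes to 0; slot 0 is free → place at 0.
846 hashes to 10; slot 10 is free → place at 10.
197 hashes to 10, h2=8; 10 taken → place at 7.
406 hashes to 10, h2=7; 10 taken → place at 6.
374 hashes to 0, h2=5; 0 taken → place at 5.
Table: [275, ∅, ∅, ∅, ∅, 374, 406, 197, ∅, ∅, 846]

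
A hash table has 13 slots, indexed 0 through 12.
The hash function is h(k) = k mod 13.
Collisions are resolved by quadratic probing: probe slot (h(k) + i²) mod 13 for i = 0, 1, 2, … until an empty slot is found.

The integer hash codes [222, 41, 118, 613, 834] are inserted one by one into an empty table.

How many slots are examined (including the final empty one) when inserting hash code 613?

2

222: h=1 -> slot 1
41: h=2 -> slot 2
118: h=1, probe 1,2,5 -> slot 5
613: h=2, probe 2,3 -> slot 3
834: h=2, probe 2,3,6 -> slot 6
Table: [_, 222, 41, 613, _, 118, 834, _, _, _, _, _, _]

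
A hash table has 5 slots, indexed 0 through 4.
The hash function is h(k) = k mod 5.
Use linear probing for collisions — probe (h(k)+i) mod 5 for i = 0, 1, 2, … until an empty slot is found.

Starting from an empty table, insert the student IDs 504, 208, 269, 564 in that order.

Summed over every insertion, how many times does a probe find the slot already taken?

Insert 504: h=4, slot 4 empty => index 4.
Insert 208: h=3, slot 3 empty => index 3.
Insert 269: h=4, slot 4 occupied => index 0.
Insert 564: h=4, slots 4,0 occupied => index 1.
Table: [269, 564, _, 208, 504]

3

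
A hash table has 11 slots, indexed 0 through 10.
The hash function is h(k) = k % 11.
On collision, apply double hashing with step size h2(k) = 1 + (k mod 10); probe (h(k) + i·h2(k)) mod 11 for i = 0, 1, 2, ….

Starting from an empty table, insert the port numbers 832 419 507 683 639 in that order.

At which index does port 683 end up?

832 hashes to 7; slot 7 is free -> place at 7.
419 hashes to 1; slot 1 is free -> place at 1.
507 hashes to 1, h2=8; 1 taken -> place at 9.
683 hashes to 1, h2=4; 1 taken -> place at 5.
639 hashes to 1, h2=10; 1 taken -> place at 0.
Table: [639, 419, -, -, -, 683, -, 832, -, 507, -]

5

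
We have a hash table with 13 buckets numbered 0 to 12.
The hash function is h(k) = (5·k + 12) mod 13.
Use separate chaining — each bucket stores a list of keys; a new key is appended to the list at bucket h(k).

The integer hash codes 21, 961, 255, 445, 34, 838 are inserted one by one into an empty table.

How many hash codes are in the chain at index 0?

3

21 → bucket 0
961 → bucket 7
255 → bucket 0 (collision)
445 → bucket 1
34 → bucket 0 (collision)
838 → bucket 3
Final buckets:
0: 21 -> 255 -> 34
1: 445
2: .
3: 838
4: .
5: .
6: .
7: 961
8: .
9: .
10: .
11: .
12: .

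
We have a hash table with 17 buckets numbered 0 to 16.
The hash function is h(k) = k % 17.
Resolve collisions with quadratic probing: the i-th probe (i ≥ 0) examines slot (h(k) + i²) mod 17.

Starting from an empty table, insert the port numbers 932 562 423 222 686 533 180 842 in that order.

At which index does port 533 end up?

Insert 932: h=14, slot 14 empty => index 14.
Insert 562: h=1, slot 1 empty => index 1.
Insert 423: h=15, slot 15 empty => index 15.
Insert 222: h=1, slot 1 occupied => index 2.
Insert 686: h=6, slot 6 empty => index 6.
Insert 533: h=6, slot 6 occupied => index 7.
Insert 180: h=10, slot 10 empty => index 10.
Insert 842: h=9, slot 9 empty => index 9.
Table: [_, 562, 222, _, _, _, 686, 533, _, 842, 180, _, _, _, 932, 423, _]

7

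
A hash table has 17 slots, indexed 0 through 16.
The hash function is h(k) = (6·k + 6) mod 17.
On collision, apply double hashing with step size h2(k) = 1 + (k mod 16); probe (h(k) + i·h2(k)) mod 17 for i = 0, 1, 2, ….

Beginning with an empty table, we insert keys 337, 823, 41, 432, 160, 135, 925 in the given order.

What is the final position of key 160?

337 hashes to 5; slot 5 is free -> place at 5.
823 hashes to 14; slot 14 is free -> place at 14.
41 hashes to 14, h2=10; 14 taken -> place at 7.
432 hashes to 14, h2=1; 14 taken -> place at 15.
160 hashes to 14, h2=1; 14,15 taken -> place at 16.
135 hashes to 0; slot 0 is free -> place at 0.
925 hashes to 14, h2=14; 14 taken -> place at 11.
Table: [135, ∅, ∅, ∅, ∅, 337, ∅, 41, ∅, ∅, ∅, 925, ∅, ∅, 823, 432, 160]

16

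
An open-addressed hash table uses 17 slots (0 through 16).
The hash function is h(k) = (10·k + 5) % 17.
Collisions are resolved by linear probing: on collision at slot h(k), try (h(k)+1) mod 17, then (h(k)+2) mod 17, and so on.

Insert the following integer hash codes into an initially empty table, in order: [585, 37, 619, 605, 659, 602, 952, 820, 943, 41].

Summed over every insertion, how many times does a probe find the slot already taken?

6

585: h=7 -> slot 7
37: h=1 -> slot 1
619: h=7, probe 7,8 -> slot 8
605: h=3 -> slot 3
659: h=16 -> slot 16
602: h=7, probe 7,8,9 -> slot 9
952: h=5 -> slot 5
820: h=11 -> slot 11
943: h=0 -> slot 0
41: h=7, probe 7,8,9,10 -> slot 10
Table: [943, 37, -, 605, -, 952, -, 585, 619, 602, 41, 820, -, -, -, -, 659]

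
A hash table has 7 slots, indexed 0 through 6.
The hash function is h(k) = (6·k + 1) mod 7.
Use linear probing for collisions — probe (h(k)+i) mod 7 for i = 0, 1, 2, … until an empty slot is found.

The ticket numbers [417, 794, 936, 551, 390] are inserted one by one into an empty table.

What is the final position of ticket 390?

0

417 hashes to 4; slot 4 is free → place at 4.
794 hashes to 5; slot 5 is free → place at 5.
936 hashes to 3; slot 3 is free → place at 3.
551 hashes to 3; 3,4,5 taken → place at 6.
390 hashes to 3; 3,4,5,6 taken → place at 0.
Table: [390, ., ., 936, 417, 794, 551]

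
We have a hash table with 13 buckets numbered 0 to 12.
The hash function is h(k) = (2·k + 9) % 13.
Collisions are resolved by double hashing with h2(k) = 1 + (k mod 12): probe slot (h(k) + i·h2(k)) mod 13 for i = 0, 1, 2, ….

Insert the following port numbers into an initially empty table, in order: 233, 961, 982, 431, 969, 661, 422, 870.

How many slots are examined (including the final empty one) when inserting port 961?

2

Insert 233: h=7, slot 7 empty => index 7.
Insert 961: h=7, h2=2, slot 7 occupied => index 9.
Insert 982: h=10, slot 10 empty => index 10.
Insert 431: h=0, slot 0 empty => index 0.
Insert 969: h=10, h2=10, slots 10,7 occupied => index 4.
Insert 661: h=5, slot 5 empty => index 5.
Insert 422: h=8, slot 8 empty => index 8.
Insert 870: h=7, h2=7, slot 7 occupied => index 1.
Table: [431, 870, —, —, 969, 661, —, 233, 422, 961, 982, —, —]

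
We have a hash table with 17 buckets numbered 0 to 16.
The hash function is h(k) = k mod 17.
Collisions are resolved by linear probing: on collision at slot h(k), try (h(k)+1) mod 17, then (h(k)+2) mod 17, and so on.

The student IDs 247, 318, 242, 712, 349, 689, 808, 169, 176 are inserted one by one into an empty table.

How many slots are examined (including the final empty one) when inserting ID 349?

247 hashes to 9; slot 9 is free → place at 9.
318 hashes to 12; slot 12 is free → place at 12.
242 hashes to 4; slot 4 is free → place at 4.
712 hashes to 15; slot 15 is free → place at 15.
349 hashes to 9; 9 taken → place at 10.
689 hashes to 9; 9,10 taken → place at 11.
808 hashes to 9; 9,10,11,12 taken → place at 13.
169 hashes to 16; slot 16 is free → place at 16.
176 hashes to 6; slot 6 is free → place at 6.
Table: [_, _, _, _, 242, _, 176, _, _, 247, 349, 689, 318, 808, _, 712, 169]

2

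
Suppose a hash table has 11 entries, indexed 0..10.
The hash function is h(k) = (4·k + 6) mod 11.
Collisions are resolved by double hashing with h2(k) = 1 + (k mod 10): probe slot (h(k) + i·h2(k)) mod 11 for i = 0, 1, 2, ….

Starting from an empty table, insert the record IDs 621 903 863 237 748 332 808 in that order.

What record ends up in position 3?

Insert 621: h=4, slot 4 empty → index 4.
Insert 903: h=10, slot 10 empty → index 10.
Insert 863: h=4, h2=4, slot 4 occupied → index 8.
Insert 237: h=8, h2=8, slot 8 occupied → index 5.
Insert 748: h=6, slot 6 empty → index 6.
Insert 332: h=3, slot 3 empty → index 3.
Insert 808: h=4, h2=9, slot 4 occupied → index 2.
Table: [_, _, 808, 332, 621, 237, 748, _, 863, _, 903]

332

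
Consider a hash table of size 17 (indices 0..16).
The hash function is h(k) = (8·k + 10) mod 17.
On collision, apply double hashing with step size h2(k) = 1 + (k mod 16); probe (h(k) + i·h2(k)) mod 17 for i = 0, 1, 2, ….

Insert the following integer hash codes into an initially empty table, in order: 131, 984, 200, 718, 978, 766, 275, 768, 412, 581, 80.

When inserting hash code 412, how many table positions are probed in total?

131 hashes to 4; slot 4 is free → place at 4.
984 hashes to 11; slot 11 is free → place at 11.
200 hashes to 12; slot 12 is free → place at 12.
718 hashes to 8; slot 8 is free → place at 8.
978 hashes to 14; slot 14 is free → place at 14.
766 hashes to 1; slot 1 is free → place at 1.
275 hashes to 0; slot 0 is free → place at 0.
768 hashes to 0, h2=1; 0,1 taken → place at 2.
412 hashes to 8, h2=13; 8,4,0 taken → place at 13.
581 hashes to 0, h2=6; 0 taken → place at 6.
80 hashes to 4, h2=1; 4 taken → place at 5.
Table: [275, 766, 768, —, 131, 80, 581, —, 718, —, —, 984, 200, 412, 978, —, —]

4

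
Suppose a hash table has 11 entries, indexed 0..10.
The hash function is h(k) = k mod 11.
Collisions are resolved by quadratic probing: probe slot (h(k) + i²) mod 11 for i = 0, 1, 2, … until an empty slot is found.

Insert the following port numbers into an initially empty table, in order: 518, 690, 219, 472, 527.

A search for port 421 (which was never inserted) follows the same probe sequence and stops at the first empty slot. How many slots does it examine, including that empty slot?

2

Insert 518: h=1, slot 1 empty -> index 1.
Insert 690: h=8, slot 8 empty -> index 8.
Insert 219: h=10, slot 10 empty -> index 10.
Insert 472: h=10, slot 10 occupied -> index 0.
Insert 527: h=10, slots 10,0 occupied -> index 3.
Table: [472, 518, _, 527, _, _, _, _, 690, _, 219]
Lookup 421: h=3, probe 3,4 → slot 4 empty, not found.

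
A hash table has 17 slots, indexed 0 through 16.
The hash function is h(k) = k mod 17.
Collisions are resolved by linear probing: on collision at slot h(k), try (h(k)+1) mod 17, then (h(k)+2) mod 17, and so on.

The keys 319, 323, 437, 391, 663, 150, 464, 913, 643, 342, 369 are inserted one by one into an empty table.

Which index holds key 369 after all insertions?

4

319: h=13 => slot 13
323: h=0 => slot 0
437: h=12 => slot 12
391: h=0, probe 0,1 => slot 1
663: h=0, probe 0,1,2 => slot 2
150: h=14 => slot 14
464: h=5 => slot 5
913: h=12, probe 12,13,14,15 => slot 15
643: h=14, probe 14,15,16 => slot 16
342: h=2, probe 2,3 => slot 3
369: h=12, probe 12,13,14,15,16,0,1,2,3,4 => slot 4
Table: [323, 391, 663, 342, 369, 464, ., ., ., ., ., ., 437, 319, 150, 913, 643]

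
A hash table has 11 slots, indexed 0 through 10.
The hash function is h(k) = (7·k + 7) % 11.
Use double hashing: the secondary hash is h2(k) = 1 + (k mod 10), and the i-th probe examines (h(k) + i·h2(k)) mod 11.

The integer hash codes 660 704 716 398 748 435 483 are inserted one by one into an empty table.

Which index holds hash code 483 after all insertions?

4

660 hashes to 7; slot 7 is free -> place at 7.
704 hashes to 7, h2=5; 7 taken -> place at 1.
716 hashes to 3; slot 3 is free -> place at 3.
398 hashes to 10; slot 10 is free -> place at 10.
748 hashes to 7, h2=9; 7 taken -> place at 5.
435 hashes to 5, h2=6; 5 taken -> place at 0.
483 hashes to 0, h2=4; 0 taken -> place at 4.
Table: [435, 704, ∅, 716, 483, 748, ∅, 660, ∅, ∅, 398]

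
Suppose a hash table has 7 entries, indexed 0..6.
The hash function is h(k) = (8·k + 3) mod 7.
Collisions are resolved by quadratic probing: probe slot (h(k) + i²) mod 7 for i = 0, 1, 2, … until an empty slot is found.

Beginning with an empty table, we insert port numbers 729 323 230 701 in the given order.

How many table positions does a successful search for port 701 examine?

3

729: h=4 -> slot 4
323: h=4, probe 4,5 -> slot 5
230: h=2 -> slot 2
701: h=4, probe 4,5,1 -> slot 1
Table: [—, 701, 230, —, 729, 323, —]
Lookup 701: h=4, probe 4,5,1 → found at 1.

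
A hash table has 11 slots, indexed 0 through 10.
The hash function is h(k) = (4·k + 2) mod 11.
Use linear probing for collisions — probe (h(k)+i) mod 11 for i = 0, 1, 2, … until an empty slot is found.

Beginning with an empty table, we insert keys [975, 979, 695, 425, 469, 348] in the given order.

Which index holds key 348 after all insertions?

1

975 hashes to 8; slot 8 is free -> place at 8.
979 hashes to 2; slot 2 is free -> place at 2.
695 hashes to 10; slot 10 is free -> place at 10.
425 hashes to 8; 8 taken -> place at 9.
469 hashes to 8; 8,9,10 taken -> place at 0.
348 hashes to 8; 8,9,10,0 taken -> place at 1.
Table: [469, 348, 979, —, —, —, —, —, 975, 425, 695]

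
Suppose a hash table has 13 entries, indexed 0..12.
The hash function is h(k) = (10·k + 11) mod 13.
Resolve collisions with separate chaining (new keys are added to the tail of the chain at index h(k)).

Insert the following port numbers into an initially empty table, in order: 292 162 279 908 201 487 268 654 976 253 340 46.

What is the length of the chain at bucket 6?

Insert 292: h=6, bucket 6 empty -> new chain.
Insert 162: h=6, bucket 6 nonempty -> append to chain.
Insert 279: h=6, bucket 6 nonempty -> append to chain.
Insert 908: h=4, bucket 4 empty -> new chain.
Insert 201: h=6, bucket 6 nonempty -> append to chain.
Insert 487: h=6, bucket 6 nonempty -> append to chain.
Insert 268: h=0, bucket 0 empty -> new chain.
Insert 654: h=12, bucket 12 empty -> new chain.
Insert 976: h=8, bucket 8 empty -> new chain.
Insert 253: h=6, bucket 6 nonempty -> append to chain.
Insert 340: h=5, bucket 5 empty -> new chain.
Insert 46: h=3, bucket 3 empty -> new chain.
Final buckets:
0: 268
1: ∅
2: ∅
3: 46
4: 908
5: 340
6: 292 -> 162 -> 279 -> 201 -> 487 -> 253
7: ∅
8: 976
9: ∅
10: ∅
11: ∅
12: 654

6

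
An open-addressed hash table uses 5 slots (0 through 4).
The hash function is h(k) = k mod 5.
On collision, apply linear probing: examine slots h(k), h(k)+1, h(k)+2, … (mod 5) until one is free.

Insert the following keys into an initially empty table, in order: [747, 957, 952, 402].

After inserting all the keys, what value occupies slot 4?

952

747 hashes to 2; slot 2 is free => place at 2.
957 hashes to 2; 2 taken => place at 3.
952 hashes to 2; 2,3 taken => place at 4.
402 hashes to 2; 2,3,4 taken => place at 0.
Table: [402, —, 747, 957, 952]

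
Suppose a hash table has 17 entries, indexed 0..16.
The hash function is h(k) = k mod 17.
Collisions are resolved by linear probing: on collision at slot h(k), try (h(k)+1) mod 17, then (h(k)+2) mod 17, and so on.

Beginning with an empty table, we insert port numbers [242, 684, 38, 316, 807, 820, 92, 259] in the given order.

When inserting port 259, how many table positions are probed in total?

8

242: h=4 → slot 4
684: h=4, probe 4,5 → slot 5
38: h=4, probe 4,5,6 → slot 6
316: h=10 → slot 10
807: h=8 → slot 8
820: h=4, probe 4,5,6,7 → slot 7
92: h=7, probe 7,8,9 → slot 9
259: h=4, probe 4,5,6,7,8,9,10,11 → slot 11
Table: [., ., ., ., 242, 684, 38, 820, 807, 92, 316, 259, ., ., ., ., .]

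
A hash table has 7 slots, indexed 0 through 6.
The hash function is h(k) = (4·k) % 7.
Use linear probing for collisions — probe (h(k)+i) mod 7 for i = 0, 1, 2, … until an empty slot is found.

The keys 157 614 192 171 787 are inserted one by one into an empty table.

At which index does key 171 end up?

1

157: h=5 -> slot 5
614: h=6 -> slot 6
192: h=5, probe 5,6,0 -> slot 0
171: h=5, probe 5,6,0,1 -> slot 1
787: h=5, probe 5,6,0,1,2 -> slot 2
Table: [192, 171, 787, —, —, 157, 614]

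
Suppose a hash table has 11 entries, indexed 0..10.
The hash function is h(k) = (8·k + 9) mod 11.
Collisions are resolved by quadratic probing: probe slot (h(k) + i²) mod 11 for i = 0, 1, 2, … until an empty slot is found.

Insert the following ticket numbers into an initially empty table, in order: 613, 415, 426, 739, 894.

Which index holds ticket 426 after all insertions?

613 hashes to 7; slot 7 is free => place at 7.
415 hashes to 7; 7 taken => place at 8.
426 hashes to 7; 7,8 taken => place at 0.
739 hashes to 3; slot 3 is free => place at 3.
894 hashes to 0; 0 taken => place at 1.
Table: [426, 894, ., 739, ., ., ., 613, 415, ., .]

0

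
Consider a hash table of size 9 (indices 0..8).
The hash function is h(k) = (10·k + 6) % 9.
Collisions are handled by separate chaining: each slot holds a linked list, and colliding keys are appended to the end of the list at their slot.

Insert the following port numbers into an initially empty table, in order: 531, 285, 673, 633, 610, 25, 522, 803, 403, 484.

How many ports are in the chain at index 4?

Insert 531: h=6, bucket 6 empty -> new chain.
Insert 285: h=3, bucket 3 empty -> new chain.
Insert 673: h=4, bucket 4 empty -> new chain.
Insert 633: h=0, bucket 0 empty -> new chain.
Insert 610: h=4, bucket 4 nonempty -> append to chain.
Insert 25: h=4, bucket 4 nonempty -> append to chain.
Insert 522: h=6, bucket 6 nonempty -> append to chain.
Insert 803: h=8, bucket 8 empty -> new chain.
Insert 403: h=4, bucket 4 nonempty -> append to chain.
Insert 484: h=4, bucket 4 nonempty -> append to chain.
Final buckets:
0: 633
1: .
2: .
3: 285
4: 673 -> 610 -> 25 -> 403 -> 484
5: .
6: 531 -> 522
7: .
8: 803

5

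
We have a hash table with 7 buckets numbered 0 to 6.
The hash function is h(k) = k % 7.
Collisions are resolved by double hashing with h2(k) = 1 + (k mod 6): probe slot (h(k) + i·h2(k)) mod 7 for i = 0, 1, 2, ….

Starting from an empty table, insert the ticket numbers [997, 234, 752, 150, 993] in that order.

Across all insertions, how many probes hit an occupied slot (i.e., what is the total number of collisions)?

6

997 hashes to 3; slot 3 is free -> place at 3.
234 hashes to 3, h2=1; 3 taken -> place at 4.
752 hashes to 3, h2=3; 3 taken -> place at 6.
150 hashes to 3, h2=1; 3,4 taken -> place at 5.
993 hashes to 6, h2=4; 6,3 taken -> place at 0.
Table: [993, -, -, 997, 234, 150, 752]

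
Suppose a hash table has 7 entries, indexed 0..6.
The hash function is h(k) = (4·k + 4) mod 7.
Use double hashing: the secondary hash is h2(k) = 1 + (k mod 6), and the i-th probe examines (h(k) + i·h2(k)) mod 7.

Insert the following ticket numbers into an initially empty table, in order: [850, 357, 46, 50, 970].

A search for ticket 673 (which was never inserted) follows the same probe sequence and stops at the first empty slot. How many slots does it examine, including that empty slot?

2

850 hashes to 2; slot 2 is free → place at 2.
357 hashes to 4; slot 4 is free → place at 4.
46 hashes to 6; slot 6 is free → place at 6.
50 hashes to 1; slot 1 is free → place at 1.
970 hashes to 6, h2=5; 6,4,2 taken → place at 0.
Table: [970, 50, 850, ., 357, ., 46]
Lookup 673: h=1, h2=2, probe 1,3 → slot 3 empty, not found.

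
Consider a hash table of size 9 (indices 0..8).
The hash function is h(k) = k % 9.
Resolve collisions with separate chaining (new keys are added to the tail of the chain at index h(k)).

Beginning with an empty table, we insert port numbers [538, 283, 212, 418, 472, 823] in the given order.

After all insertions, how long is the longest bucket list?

538 → bucket 7
283 → bucket 4
212 → bucket 5
418 → bucket 4 (collision)
472 → bucket 4 (collision)
823 → bucket 4 (collision)
Final buckets:
0: ∅
1: ∅
2: ∅
3: ∅
4: 283 -> 418 -> 472 -> 823
5: 212
6: ∅
7: 538
8: ∅

4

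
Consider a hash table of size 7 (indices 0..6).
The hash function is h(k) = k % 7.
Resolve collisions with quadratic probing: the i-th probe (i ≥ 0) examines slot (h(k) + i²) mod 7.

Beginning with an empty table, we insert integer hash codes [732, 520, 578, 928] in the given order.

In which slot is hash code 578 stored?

Insert 732: h=4, slot 4 empty => index 4.
Insert 520: h=2, slot 2 empty => index 2.
Insert 578: h=4, slot 4 occupied => index 5.
Insert 928: h=4, slots 4,5 occupied => index 1.
Table: [-, 928, 520, -, 732, 578, -]

5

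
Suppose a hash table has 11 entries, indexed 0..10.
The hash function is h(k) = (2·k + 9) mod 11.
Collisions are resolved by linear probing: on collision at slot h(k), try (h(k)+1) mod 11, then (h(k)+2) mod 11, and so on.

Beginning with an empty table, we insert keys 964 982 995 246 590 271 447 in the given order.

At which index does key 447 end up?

5

Insert 964: h=1, slot 1 empty => index 1.
Insert 982: h=4, slot 4 empty => index 4.
Insert 995: h=8, slot 8 empty => index 8.
Insert 246: h=6, slot 6 empty => index 6.
Insert 590: h=1, slot 1 occupied => index 2.
Insert 271: h=1, slots 1,2 occupied => index 3.
Insert 447: h=1, slots 1,2,3,4 occupied => index 5.
Table: [—, 964, 590, 271, 982, 447, 246, —, 995, —, —]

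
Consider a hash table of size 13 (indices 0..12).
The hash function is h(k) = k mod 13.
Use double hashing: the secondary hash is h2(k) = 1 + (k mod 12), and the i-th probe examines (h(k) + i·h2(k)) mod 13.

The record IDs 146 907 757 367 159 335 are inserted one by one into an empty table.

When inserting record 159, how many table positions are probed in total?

Insert 146: h=3, slot 3 empty -> index 3.
Insert 907: h=10, slot 10 empty -> index 10.
Insert 757: h=3, h2=2, slot 3 occupied -> index 5.
Insert 367: h=3, h2=8, slot 3 occupied -> index 11.
Insert 159: h=3, h2=4, slot 3 occupied -> index 7.
Insert 335: h=10, h2=12, slot 10 occupied -> index 9.
Table: [., ., ., 146, ., 757, ., 159, ., 335, 907, 367, .]

2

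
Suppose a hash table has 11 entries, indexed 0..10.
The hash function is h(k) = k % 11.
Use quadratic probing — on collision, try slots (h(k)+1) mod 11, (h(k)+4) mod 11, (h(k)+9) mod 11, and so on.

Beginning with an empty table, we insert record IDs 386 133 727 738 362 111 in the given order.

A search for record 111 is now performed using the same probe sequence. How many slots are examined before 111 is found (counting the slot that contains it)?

Insert 386: h=1, slot 1 empty => index 1.
Insert 133: h=1, slot 1 occupied => index 2.
Insert 727: h=1, slots 1,2 occupied => index 5.
Insert 738: h=1, slots 1,2,5 occupied => index 10.
Insert 362: h=10, slot 10 occupied => index 0.
Insert 111: h=1, slots 1,2,5,10 occupied => index 6.
Table: [362, 386, 133, —, —, 727, 111, —, —, —, 738]
Lookup 111: h=1, probe 1,2,5,10,6 → found at 6.

5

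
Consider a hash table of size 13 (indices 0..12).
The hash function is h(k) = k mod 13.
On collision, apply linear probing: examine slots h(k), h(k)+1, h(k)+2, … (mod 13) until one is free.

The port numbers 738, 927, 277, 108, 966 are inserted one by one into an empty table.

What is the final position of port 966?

7

738: h=10 → slot 10
927: h=4 → slot 4
277: h=4, probe 4,5 → slot 5
108: h=4, probe 4,5,6 → slot 6
966: h=4, probe 4,5,6,7 → slot 7
Table: [-, -, -, -, 927, 277, 108, 966, -, -, 738, -, -]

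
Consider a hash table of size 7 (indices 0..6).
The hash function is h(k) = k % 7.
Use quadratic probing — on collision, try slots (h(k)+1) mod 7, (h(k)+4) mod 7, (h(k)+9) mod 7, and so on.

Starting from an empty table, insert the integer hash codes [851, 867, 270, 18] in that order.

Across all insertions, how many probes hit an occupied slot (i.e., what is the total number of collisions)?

851 hashes to 4; slot 4 is free → place at 4.
867 hashes to 6; slot 6 is free → place at 6.
270 hashes to 4; 4 taken → place at 5.
18 hashes to 4; 4,5 taken → place at 1.
Table: [-, 18, -, -, 851, 270, 867]

3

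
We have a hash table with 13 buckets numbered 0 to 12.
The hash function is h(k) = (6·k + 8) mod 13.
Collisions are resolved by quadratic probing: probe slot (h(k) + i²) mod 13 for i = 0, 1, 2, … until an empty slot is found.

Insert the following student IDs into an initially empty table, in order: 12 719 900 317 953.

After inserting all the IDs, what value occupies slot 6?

12 hashes to 2; slot 2 is free => place at 2.
719 hashes to 6; slot 6 is free => place at 6.
900 hashes to 0; slot 0 is free => place at 0.
317 hashes to 12; slot 12 is free => place at 12.
953 hashes to 6; 6 taken => place at 7.
Table: [900, ∅, 12, ∅, ∅, ∅, 719, 953, ∅, ∅, ∅, ∅, 317]

719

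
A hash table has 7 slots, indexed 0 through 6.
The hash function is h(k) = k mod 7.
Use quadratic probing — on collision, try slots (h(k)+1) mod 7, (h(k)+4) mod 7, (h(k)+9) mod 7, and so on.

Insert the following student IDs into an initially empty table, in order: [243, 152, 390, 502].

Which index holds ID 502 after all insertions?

0

Insert 243: h=5, slot 5 empty → index 5.
Insert 152: h=5, slot 5 occupied → index 6.
Insert 390: h=5, slots 5,6 occupied → index 2.
Insert 502: h=5, slots 5,6,2 occupied → index 0.
Table: [502, —, 390, —, —, 243, 152]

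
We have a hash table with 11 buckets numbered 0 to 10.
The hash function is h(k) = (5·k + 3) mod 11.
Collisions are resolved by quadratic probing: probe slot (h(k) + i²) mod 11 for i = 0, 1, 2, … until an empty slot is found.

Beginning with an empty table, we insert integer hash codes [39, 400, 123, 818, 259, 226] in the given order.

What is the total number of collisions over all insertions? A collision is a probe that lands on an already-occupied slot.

39: h=0 -> slot 0
400: h=1 -> slot 1
123: h=2 -> slot 2
818: h=1, probe 1,2,5 -> slot 5
259: h=0, probe 0,1,4 -> slot 4
226: h=0, probe 0,1,4,9 -> slot 9
Table: [39, 400, 123, ∅, 259, 818, ∅, ∅, ∅, 226, ∅]

7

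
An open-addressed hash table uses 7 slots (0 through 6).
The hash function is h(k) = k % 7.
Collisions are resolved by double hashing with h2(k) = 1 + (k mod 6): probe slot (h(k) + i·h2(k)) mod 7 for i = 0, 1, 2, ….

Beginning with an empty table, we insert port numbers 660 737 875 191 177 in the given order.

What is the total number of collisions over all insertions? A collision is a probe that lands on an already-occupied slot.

Insert 660: h=2, slot 2 empty -> index 2.
Insert 737: h=2, h2=6, slot 2 occupied -> index 1.
Insert 875: h=0, slot 0 empty -> index 0.
Insert 191: h=2, h2=6, slots 2,1,0 occupied -> index 6.
Insert 177: h=2, h2=4, slots 2,6 occupied -> index 3.
Table: [875, 737, 660, 177, _, _, 191]

6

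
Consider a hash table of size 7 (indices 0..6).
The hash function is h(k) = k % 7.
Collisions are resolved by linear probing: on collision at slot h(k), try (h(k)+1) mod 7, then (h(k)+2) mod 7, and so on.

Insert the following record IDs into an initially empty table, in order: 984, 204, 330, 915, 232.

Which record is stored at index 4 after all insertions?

984

Insert 984: h=4, slot 4 empty -> index 4.
Insert 204: h=1, slot 1 empty -> index 1.
Insert 330: h=1, slot 1 occupied -> index 2.
Insert 915: h=5, slot 5 empty -> index 5.
Insert 232: h=1, slots 1,2 occupied -> index 3.
Table: [., 204, 330, 232, 984, 915, .]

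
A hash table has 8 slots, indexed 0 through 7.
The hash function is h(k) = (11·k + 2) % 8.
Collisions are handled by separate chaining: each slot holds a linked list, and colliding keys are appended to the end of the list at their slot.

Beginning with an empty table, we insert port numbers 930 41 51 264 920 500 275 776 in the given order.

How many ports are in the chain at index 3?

930 -> bucket 0
41 -> bucket 5
51 -> bucket 3
264 -> bucket 2
920 -> bucket 2 (collision)
500 -> bucket 6
275 -> bucket 3 (collision)
776 -> bucket 2 (collision)
Final buckets:
0: 930
1: _
2: 264 -> 920 -> 776
3: 51 -> 275
4: _
5: 41
6: 500
7: _

2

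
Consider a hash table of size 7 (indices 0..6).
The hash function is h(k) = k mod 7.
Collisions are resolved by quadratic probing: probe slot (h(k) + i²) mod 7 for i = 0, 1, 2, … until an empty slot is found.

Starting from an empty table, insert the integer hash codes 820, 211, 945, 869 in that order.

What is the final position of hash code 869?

5

820: h=1 => slot 1
211: h=1, probe 1,2 => slot 2
945: h=0 => slot 0
869: h=1, probe 1,2,5 => slot 5
Table: [945, 820, 211, —, —, 869, —]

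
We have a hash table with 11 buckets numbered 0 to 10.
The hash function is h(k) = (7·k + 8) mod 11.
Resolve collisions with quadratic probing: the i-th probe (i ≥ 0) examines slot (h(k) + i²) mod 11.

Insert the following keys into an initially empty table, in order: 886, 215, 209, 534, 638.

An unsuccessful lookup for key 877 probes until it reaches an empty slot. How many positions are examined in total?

886 hashes to 6; slot 6 is free => place at 6.
215 hashes to 6; 6 taken => place at 7.
209 hashes to 8; slot 8 is free => place at 8.
534 hashes to 6; 6,7 taken => place at 10.
638 hashes to 8; 8 taken => place at 9.
Table: [—, —, —, —, —, —, 886, 215, 209, 638, 534]
Lookup 877: h=9, probe 9,10,2 → slot 2 empty, not found.

3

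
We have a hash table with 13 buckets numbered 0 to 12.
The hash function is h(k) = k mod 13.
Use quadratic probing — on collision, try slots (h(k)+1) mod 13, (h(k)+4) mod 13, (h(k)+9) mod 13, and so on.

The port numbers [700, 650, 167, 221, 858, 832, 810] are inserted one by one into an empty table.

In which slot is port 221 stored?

1

Insert 700: h=11, slot 11 empty => index 11.
Insert 650: h=0, slot 0 empty => index 0.
Insert 167: h=11, slot 11 occupied => index 12.
Insert 221: h=0, slot 0 occupied => index 1.
Insert 858: h=0, slots 0,1 occupied => index 4.
Insert 832: h=0, slots 0,1,4 occupied => index 9.
Insert 810: h=4, slot 4 occupied => index 5.
Table: [650, 221, ∅, ∅, 858, 810, ∅, ∅, ∅, 832, ∅, 700, 167]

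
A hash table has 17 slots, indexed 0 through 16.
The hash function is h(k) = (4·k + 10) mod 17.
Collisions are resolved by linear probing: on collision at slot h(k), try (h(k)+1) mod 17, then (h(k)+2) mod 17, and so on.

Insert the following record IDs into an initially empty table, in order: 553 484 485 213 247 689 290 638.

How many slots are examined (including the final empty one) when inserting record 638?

553: h=12 → slot 12
484: h=8 → slot 8
485: h=12, probe 12,13 → slot 13
213: h=12, probe 12,13,14 → slot 14
247: h=12, probe 12,13,14,15 → slot 15
689: h=12, probe 12,13,14,15,16 → slot 16
290: h=14, probe 14,15,16,0 → slot 0
638: h=12, probe 12,13,14,15,16,0,1 → slot 1
Table: [290, 638, ∅, ∅, ∅, ∅, ∅, ∅, 484, ∅, ∅, ∅, 553, 485, 213, 247, 689]

7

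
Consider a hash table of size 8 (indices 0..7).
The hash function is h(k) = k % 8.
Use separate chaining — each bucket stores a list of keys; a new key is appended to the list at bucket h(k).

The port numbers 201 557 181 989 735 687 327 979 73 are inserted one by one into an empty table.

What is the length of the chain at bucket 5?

3

201 → bucket 1
557 → bucket 5
181 → bucket 5 (collision)
989 → bucket 5 (collision)
735 → bucket 7
687 → bucket 7 (collision)
327 → bucket 7 (collision)
979 → bucket 3
73 → bucket 1 (collision)
Final buckets:
0: —
1: 201 -> 73
2: —
3: 979
4: —
5: 557 -> 181 -> 989
6: —
7: 735 -> 687 -> 327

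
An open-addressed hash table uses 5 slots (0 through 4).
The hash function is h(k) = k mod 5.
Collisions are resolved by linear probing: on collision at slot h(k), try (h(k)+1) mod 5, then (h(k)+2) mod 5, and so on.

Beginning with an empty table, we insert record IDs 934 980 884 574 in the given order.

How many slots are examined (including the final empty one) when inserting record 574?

4

Insert 934: h=4, slot 4 empty -> index 4.
Insert 980: h=0, slot 0 empty -> index 0.
Insert 884: h=4, slots 4,0 occupied -> index 1.
Insert 574: h=4, slots 4,0,1 occupied -> index 2.
Table: [980, 884, 574, ∅, 934]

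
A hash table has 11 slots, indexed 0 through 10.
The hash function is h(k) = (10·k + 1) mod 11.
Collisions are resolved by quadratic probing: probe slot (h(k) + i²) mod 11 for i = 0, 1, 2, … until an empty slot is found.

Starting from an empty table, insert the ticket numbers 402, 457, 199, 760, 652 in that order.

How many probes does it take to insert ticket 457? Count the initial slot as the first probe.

2

Insert 402: h=6, slot 6 empty → index 6.
Insert 457: h=6, slot 6 occupied → index 7.
Insert 199: h=0, slot 0 empty → index 0.
Insert 760: h=0, slot 0 occupied → index 1.
Insert 652: h=9, slot 9 empty → index 9.
Table: [199, 760, -, -, -, -, 402, 457, -, 652, -]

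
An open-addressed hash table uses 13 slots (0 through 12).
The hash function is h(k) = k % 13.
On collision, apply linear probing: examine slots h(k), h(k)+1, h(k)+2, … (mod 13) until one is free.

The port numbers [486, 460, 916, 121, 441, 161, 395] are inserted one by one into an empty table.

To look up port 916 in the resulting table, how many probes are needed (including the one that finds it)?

2

486 hashes to 5; slot 5 is free => place at 5.
460 hashes to 5; 5 taken => place at 6.
916 hashes to 6; 6 taken => place at 7.
121 hashes to 4; slot 4 is free => place at 4.
441 hashes to 12; slot 12 is free => place at 12.
161 hashes to 5; 5,6,7 taken => place at 8.
395 hashes to 5; 5,6,7,8 taken => place at 9.
Table: [—, —, —, —, 121, 486, 460, 916, 161, 395, —, —, 441]
Lookup 916: h=6, probe 6,7 → found at 7.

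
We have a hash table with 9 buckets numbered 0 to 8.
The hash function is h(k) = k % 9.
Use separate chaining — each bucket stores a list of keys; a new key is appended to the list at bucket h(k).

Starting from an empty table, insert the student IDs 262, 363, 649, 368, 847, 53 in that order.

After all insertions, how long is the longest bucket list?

3

Insert 262: h=1, bucket 1 empty -> new chain.
Insert 363: h=3, bucket 3 empty -> new chain.
Insert 649: h=1, bucket 1 nonempty -> append to chain.
Insert 368: h=8, bucket 8 empty -> new chain.
Insert 847: h=1, bucket 1 nonempty -> append to chain.
Insert 53: h=8, bucket 8 nonempty -> append to chain.
Final buckets:
0: _
1: 262 -> 649 -> 847
2: _
3: 363
4: _
5: _
6: _
7: _
8: 368 -> 53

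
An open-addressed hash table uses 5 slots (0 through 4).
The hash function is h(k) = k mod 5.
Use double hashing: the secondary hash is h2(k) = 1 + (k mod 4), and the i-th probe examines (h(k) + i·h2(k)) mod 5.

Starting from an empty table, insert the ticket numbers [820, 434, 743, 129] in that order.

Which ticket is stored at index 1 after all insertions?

129

820 hashes to 0; slot 0 is free -> place at 0.
434 hashes to 4; slot 4 is free -> place at 4.
743 hashes to 3; slot 3 is free -> place at 3.
129 hashes to 4, h2=2; 4 taken -> place at 1.
Table: [820, 129, ∅, 743, 434]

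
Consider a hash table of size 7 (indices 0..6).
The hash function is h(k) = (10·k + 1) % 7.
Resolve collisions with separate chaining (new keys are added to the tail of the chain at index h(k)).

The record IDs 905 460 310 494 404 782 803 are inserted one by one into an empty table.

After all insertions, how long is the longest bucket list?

Insert 905: h=0, bucket 0 empty -> new chain.
Insert 460: h=2, bucket 2 empty -> new chain.
Insert 310: h=0, bucket 0 nonempty -> append to chain.
Insert 494: h=6, bucket 6 empty -> new chain.
Insert 404: h=2, bucket 2 nonempty -> append to chain.
Insert 782: h=2, bucket 2 nonempty -> append to chain.
Insert 803: h=2, bucket 2 nonempty -> append to chain.
Final buckets:
0: 905 -> 310
1: -
2: 460 -> 404 -> 782 -> 803
3: -
4: -
5: -
6: 494

4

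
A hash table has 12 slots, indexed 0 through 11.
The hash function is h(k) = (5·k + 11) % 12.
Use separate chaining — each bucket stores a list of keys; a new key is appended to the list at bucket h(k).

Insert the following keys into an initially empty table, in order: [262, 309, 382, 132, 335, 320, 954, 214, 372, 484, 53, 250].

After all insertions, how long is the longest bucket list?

Insert 262: h=1, bucket 1 empty -> new chain.
Insert 309: h=8, bucket 8 empty -> new chain.
Insert 382: h=1, bucket 1 nonempty -> append to chain.
Insert 132: h=11, bucket 11 empty -> new chain.
Insert 335: h=6, bucket 6 empty -> new chain.
Insert 320: h=3, bucket 3 empty -> new chain.
Insert 954: h=5, bucket 5 empty -> new chain.
Insert 214: h=1, bucket 1 nonempty -> append to chain.
Insert 372: h=11, bucket 11 nonempty -> append to chain.
Insert 484: h=7, bucket 7 empty -> new chain.
Insert 53: h=0, bucket 0 empty -> new chain.
Insert 250: h=1, bucket 1 nonempty -> append to chain.
Final buckets:
0: 53
1: 262 -> 382 -> 214 -> 250
2: ∅
3: 320
4: ∅
5: 954
6: 335
7: 484
8: 309
9: ∅
10: ∅
11: 132 -> 372

4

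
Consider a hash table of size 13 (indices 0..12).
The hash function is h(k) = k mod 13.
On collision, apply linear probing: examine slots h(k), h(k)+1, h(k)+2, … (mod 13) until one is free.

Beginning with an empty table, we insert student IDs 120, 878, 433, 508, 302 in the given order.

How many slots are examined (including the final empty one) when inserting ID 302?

Insert 120: h=3, slot 3 empty -> index 3.
Insert 878: h=7, slot 7 empty -> index 7.
Insert 433: h=4, slot 4 empty -> index 4.
Insert 508: h=1, slot 1 empty -> index 1.
Insert 302: h=3, slots 3,4 occupied -> index 5.
Table: [—, 508, —, 120, 433, 302, —, 878, —, —, —, —, —]

3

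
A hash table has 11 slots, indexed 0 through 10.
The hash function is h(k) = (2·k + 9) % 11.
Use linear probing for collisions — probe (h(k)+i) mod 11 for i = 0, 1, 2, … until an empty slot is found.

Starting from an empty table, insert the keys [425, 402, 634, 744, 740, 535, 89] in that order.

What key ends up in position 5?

535

425: h=1 => slot 1
402: h=10 => slot 10
634: h=1, probe 1,2 => slot 2
744: h=1, probe 1,2,3 => slot 3
740: h=4 => slot 4
535: h=1, probe 1,2,3,4,5 => slot 5
89: h=0 => slot 0
Table: [89, 425, 634, 744, 740, 535, —, —, —, —, 402]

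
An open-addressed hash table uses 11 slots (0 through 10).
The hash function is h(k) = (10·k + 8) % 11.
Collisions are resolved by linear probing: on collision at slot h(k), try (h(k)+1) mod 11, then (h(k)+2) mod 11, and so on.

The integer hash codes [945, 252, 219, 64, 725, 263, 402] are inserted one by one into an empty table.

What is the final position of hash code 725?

Insert 945: h=9, slot 9 empty → index 9.
Insert 252: h=9, slot 9 occupied → index 10.
Insert 219: h=9, slots 9,10 occupied → index 0.
Insert 64: h=10, slots 10,0 occupied → index 1.
Insert 725: h=9, slots 9,10,0,1 occupied → index 2.
Insert 263: h=9, slots 9,10,0,1,2 occupied → index 3.
Insert 402: h=2, slots 2,3 occupied → index 4.
Table: [219, 64, 725, 263, 402, ∅, ∅, ∅, ∅, 945, 252]

2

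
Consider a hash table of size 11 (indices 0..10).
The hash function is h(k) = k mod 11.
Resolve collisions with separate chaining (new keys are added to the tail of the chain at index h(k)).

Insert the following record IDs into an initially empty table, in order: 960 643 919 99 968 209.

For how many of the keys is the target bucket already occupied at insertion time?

2

Insert 960: h=3, bucket 3 empty → new chain.
Insert 643: h=5, bucket 5 empty → new chain.
Insert 919: h=6, bucket 6 empty → new chain.
Insert 99: h=0, bucket 0 empty → new chain.
Insert 968: h=0, bucket 0 nonempty → append to chain.
Insert 209: h=0, bucket 0 nonempty → append to chain.
Final buckets:
0: 99 -> 968 -> 209
1: .
2: .
3: 960
4: .
5: 643
6: 919
7: .
8: .
9: .
10: .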